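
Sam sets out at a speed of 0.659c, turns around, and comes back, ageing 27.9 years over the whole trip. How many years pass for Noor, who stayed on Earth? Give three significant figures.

γ = 1/√(1 − 0.659²) = 1/√0.5657 = 1.330
Earth-frame duration is the dilated interval: Δt = γτ = 1.330 × 27.9 years.

Δt = 37.1 years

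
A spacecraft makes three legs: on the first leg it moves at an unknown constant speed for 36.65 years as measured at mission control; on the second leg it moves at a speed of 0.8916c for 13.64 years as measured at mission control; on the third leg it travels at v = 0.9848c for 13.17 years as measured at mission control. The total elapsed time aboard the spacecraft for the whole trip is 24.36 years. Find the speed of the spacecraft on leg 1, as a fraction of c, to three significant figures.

Leg 1: speed unknown; τ_1 = 36.65/γ_1.
Leg 2: γ = 1/√(1 − 0.8916²) = 1/√0.2050 = 2.208; τ_2 = 13.64/2.208 = 6.177 years.
Leg 3: γ = 1/√(1 − 0.9848²) = 1/√0.03017 = 5.757; τ_3 = 13.17/5.757 = 2.288 years.
Total proper time: τ_1 + 6.177 + 2.288 = 24.36, so τ_1 = 24.36 − 8.464 = 15.90 years.
γ_1 = 36.65/15.90 = 2.306; β = √(1 − 1/γ²) = √0.8119.

β = 0.901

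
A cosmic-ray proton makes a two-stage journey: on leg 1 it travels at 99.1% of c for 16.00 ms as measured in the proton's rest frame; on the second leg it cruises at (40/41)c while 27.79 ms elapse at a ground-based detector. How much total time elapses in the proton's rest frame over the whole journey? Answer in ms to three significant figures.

τ = 22.1 ms

Leg 1: 16.00 ms is already measured in the proton's rest frame.
Leg 2: γ = 1/√(1 − (40/41)²) = 41/9 ≈ 4.556; τ_2 = 27.79/4.556 = 6.100 ms.
Total: 16.00 + 6.100 ms.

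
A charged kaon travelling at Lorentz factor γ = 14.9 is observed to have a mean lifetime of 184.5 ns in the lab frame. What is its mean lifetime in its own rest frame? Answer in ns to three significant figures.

τ₀ = 12.4 ns

γ = 14.9
The lab-frame lifetime is the dilated interval; the proper lifetime is τ₀ = Δt/γ = 184.5/14.90 ns.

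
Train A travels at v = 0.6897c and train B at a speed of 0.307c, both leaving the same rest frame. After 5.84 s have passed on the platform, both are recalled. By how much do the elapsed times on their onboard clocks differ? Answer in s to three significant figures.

|τ_A − τ_B| = 1.33 s

A: γ = 1/√(1 − 0.6897²) = 1/√0.5243 = 1.381; τ_A = 5.84/1.381 = 4.229 s.
B: γ = 1/√(1 − 0.307²) = 1/√0.9058 = 1.051; τ_B = 5.84/1.051 = 5.558 s.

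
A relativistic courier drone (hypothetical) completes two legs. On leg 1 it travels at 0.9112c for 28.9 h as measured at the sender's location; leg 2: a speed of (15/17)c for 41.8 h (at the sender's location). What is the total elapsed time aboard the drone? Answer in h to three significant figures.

Leg 1: γ = 1/√(1 − 0.9112²) = 1/√0.1697 = 2.427; τ_1 = 28.9/2.427 = 11.91 h.
Leg 2: γ = 1/√(1 − (15/17)²) = 17/8 = 2.125; τ_2 = 41.8/2.125 = 19.67 h.
Total: 11.91 + 19.67 h.

τ = 31.6 h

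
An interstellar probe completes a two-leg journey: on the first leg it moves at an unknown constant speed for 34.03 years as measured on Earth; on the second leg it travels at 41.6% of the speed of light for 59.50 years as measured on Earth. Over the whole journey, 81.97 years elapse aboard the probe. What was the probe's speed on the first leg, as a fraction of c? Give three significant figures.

Leg 1: speed unknown; τ_1 = 34.03/γ_1.
Leg 2: β = 0.416; γ = 1/√(1 − 0.416²) = 1/√0.8269 = 1.100; τ_2 = 59.50/1.100 = 54.11 years.
Total proper time: τ_1 + 54.11 = 81.97, so τ_1 = 81.97 − 54.11 = 27.86 years.
γ_1 = 34.03/27.86 = 1.221; β = √(1 − 1/γ²) = √0.3296.

β = 0.574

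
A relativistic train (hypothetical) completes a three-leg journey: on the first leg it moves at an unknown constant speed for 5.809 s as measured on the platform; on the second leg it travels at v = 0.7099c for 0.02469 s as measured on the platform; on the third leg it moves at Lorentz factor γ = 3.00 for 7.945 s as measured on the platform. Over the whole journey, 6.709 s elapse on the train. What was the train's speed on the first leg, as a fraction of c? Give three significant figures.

β = 0.718

Leg 1: speed unknown; τ_1 = 5.809/γ_1.
Leg 2: γ = 1/√(1 − 0.7099²) = 1/√0.4960 = 1.420; τ_2 = 0.02469/1.420 = 0.01739 s.
Leg 3: γ = 3.00; τ_3 = 7.945/3.000 = 2.648 s.
Total proper time: τ_1 + 0.01739 + 2.648 = 6.709, so τ_1 = 6.709 − 2.666 = 4.043 s.
γ_1 = 5.809/4.043 = 1.437; β = √(1 − 1/γ²) = √0.5155.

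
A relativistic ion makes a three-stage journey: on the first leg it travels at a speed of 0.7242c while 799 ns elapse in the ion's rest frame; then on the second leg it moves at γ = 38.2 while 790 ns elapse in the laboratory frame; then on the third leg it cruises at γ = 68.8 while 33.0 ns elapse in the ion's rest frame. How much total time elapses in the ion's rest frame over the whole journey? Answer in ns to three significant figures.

τ = 853 ns

Leg 1: 799 ns is already measured in the ion's rest frame.
Leg 2: γ = 38.2; τ_2 = 790/38.20 = 20.68 ns.
Leg 3: 33.0 ns is already measured in the ion's rest frame.
Total: 799.0 + 20.68 + 33.00 ns.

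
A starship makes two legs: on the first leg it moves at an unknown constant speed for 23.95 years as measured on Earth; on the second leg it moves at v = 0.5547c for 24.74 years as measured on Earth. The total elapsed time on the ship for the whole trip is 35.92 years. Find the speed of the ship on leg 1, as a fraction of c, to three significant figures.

Leg 1: speed unknown; τ_1 = 23.95/γ_1.
Leg 2: γ = 1/√(1 − 0.5547²) = 1/√0.6923 = 1.202; τ_2 = 24.74/1.202 = 20.58 years.
Total proper time: τ_1 + 20.58 = 35.92, so τ_1 = 35.92 − 20.58 = 15.34 years.
γ_1 = 23.95/15.34 = 1.562; β = √(1 − 1/γ²) = √0.5900.

β = 0.768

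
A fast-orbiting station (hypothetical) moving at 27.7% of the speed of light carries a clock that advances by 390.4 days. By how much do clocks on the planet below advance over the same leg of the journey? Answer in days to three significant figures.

β = 0.277; γ = 1/√(1 − 0.277²) = 1/√0.9233 = 1.041
The interval measured aboard the station is the proper time (both events occur at the same place in that frame); the lab-frame interval is Δt = γτ = 1.041 × 390.4 days.

Δt = 406 days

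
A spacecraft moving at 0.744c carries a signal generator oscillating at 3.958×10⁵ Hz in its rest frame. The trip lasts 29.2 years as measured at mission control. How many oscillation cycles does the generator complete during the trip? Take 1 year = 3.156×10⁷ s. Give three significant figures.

N = 2.44×10¹⁴

γ = 1/√(1 − 0.744²) = 1/√0.4465 = 1.497
The oscillator's own cycle count is N = f × τ where τ is the proper time aboard the spacecraft. τ = Δt/γ = 29.2/1.497 = 19.51 years = 6.158×10⁸ s.
N = 3.958×10⁵ × 6.158×10⁸ = 2.437×10¹⁴.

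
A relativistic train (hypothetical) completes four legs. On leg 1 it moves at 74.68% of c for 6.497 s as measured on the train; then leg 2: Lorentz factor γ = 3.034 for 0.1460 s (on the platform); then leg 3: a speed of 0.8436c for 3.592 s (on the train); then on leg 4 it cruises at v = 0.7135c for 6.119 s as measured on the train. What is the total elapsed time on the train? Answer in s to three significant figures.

τ = 16.3 s

Leg 1: 6.497 s is already measured on the train.
Leg 2: γ = 3.034; τ_2 = 0.1460/3.034 = 0.04812 s.
Leg 3: 3.592 s is already measured on the train.
Leg 4: 6.119 s is already measured on the train.
Total: 6.497 + 0.04812 + 3.592 + 6.119 s.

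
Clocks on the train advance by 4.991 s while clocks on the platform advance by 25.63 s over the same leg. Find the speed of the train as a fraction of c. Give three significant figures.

The proper time is measured on the train (both events occur at the train's location); Δt is measured on the platform. γ = Δt/τ = 25.63/4.991 = 5.135.
β = √(1 − 1/γ²) = √(1 − 0.03792) = √0.9621

β = 0.981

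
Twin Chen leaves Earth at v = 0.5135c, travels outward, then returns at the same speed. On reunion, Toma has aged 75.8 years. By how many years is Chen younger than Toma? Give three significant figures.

Δt − τ = 10.8 years

γ = 1/√(1 − 0.5135²) = 1/√0.7363 = 1.165
Chen's elapsed proper time: τ = 75.8/1.165 = 65.04 years.
Age gap = Δt − τ = 75.8 − 65.04 years.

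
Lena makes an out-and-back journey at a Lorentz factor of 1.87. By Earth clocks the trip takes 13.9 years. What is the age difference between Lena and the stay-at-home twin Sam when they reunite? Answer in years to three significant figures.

Δt − τ = 6.47 years

γ = 1.87
Lena's elapsed proper time: τ = 13.9/1.870 = 7.433 years.
Age gap = Δt − τ = 13.9 − 7.433 years.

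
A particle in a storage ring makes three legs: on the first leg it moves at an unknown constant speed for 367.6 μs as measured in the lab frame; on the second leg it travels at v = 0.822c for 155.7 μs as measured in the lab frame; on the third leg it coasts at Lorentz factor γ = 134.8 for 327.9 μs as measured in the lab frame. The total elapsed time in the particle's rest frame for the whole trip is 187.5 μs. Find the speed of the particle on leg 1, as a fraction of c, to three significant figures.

β = 0.965

Leg 1: speed unknown; τ_1 = 367.6/γ_1.
Leg 2: γ = 1/√(1 − 0.822²) = 1/√0.3243 = 1.756; τ_2 = 155.7/1.756 = 88.67 μs.
Leg 3: γ = 134.8; τ_3 = 327.9/134.8 = 2.432 μs.
Total proper time: τ_1 + 88.67 + 2.432 = 187.5, so τ_1 = 187.5 − 91.10 = 96.40 μs.
γ_1 = 367.6/96.40 = 3.813; β = √(1 − 1/γ²) = √0.9312.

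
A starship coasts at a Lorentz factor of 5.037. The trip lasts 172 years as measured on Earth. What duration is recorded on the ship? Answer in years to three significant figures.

τ = 34.1 years

γ = 5.037
The interval measured on Earth is the dilated one; the clock on the ship measures the proper time τ = Δt/γ = 172/5.037 years.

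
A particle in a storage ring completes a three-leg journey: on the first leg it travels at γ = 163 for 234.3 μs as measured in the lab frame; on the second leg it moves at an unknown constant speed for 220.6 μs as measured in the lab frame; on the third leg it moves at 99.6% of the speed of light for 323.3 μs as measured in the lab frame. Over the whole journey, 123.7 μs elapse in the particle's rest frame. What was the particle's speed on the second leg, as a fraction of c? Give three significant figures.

Leg 1: γ = 163; τ_1 = 234.3/163.0 = 1.437 μs.
Leg 2: speed unknown; τ_2 = 220.6/γ_2.
Leg 3: β = 0.996; γ = 1/√(1 − 0.996²) = 1/√0.007984 = 11.19; τ_3 = 323.3/11.19 = 28.89 μs.
Total proper time: 1.437 + τ_2 + 28.89 = 123.7, so τ_2 = 123.7 − 30.33 = 93.37 μs.
γ_2 = 220.6/93.37 = 2.363; β = √(1 − 1/γ²) = √0.8208.

β = 0.906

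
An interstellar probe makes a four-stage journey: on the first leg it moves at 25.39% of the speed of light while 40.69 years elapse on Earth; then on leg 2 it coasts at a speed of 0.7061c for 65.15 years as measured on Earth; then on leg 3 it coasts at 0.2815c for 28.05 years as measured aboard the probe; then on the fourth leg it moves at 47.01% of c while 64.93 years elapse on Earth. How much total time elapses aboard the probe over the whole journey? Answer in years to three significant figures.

τ = 171 years

Leg 1: β = 0.2539; γ = 1/√(1 − 0.2539²) = 1/√0.9355 = 1.034; τ_1 = 40.69/1.034 = 39.36 years.
Leg 2: γ = 1/√(1 − 0.7061²) = 1/√0.5014 = 1.412; τ_2 = 65.15/1.412 = 46.13 years.
Leg 3: 28.05 years is already measured aboard the probe.
Leg 4: β = 0.4701; γ = 1/√(1 − 0.4701²) = 1/√0.7790 = 1.133; τ_4 = 64.93/1.133 = 57.31 years.
Total: 39.36 + 46.13 + 28.05 + 57.31 years.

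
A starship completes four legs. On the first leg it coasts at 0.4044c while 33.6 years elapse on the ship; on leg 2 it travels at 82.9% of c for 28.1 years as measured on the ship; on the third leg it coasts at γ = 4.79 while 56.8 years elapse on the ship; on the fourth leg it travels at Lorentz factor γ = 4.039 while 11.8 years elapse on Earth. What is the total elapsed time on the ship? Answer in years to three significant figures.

τ = 121 years

Leg 1: 33.6 years is already measured on the ship.
Leg 2: 28.1 years is already measured on the ship.
Leg 3: 56.8 years is already measured on the ship.
Leg 4: γ = 4.039; τ_4 = 11.8/4.039 = 2.922 years.
Total: 33.60 + 28.10 + 56.80 + 2.922 years.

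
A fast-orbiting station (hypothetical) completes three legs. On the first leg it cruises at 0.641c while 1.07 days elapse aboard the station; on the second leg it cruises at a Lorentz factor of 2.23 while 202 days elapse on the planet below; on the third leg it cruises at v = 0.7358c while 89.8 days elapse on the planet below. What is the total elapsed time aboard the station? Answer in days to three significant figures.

Leg 1: 1.07 days is already measured aboard the station.
Leg 2: γ = 2.23; τ_2 = 202/2.230 = 90.58 days.
Leg 3: γ = 1/√(1 − 0.7358²) = 1/√0.4586 = 1.477; τ_3 = 89.8/1.477 = 60.81 days.
Total: 1.070 + 90.58 + 60.81 days.

τ = 152 days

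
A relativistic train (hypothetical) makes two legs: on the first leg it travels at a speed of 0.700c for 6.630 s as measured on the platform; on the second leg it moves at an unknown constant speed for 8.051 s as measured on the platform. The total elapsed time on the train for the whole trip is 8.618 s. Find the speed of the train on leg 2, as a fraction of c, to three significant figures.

Leg 1: γ = 1/√(1 − 0.700²) = 1/√0.5100 = 1.400; τ_1 = 6.630/1.400 = 4.735 s.
Leg 2: speed unknown; τ_2 = 8.051/γ_2.
Total proper time: 4.735 + τ_2 = 8.618, so τ_2 = 8.618 − 4.735 = 3.883 s.
γ_2 = 8.051/3.883 = 2.073; β = √(1 − 1/γ²) = √0.7674.

β = 0.876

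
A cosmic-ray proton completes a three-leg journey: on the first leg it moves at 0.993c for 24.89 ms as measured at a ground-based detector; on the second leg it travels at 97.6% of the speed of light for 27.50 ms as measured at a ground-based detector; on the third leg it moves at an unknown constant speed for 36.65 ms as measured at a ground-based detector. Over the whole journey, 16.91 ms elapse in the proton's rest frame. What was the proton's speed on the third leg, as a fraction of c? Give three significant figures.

β = 0.976

Leg 1: γ = 1/√(1 − 0.993²) = 1/√0.01395 = 8.466; τ_1 = 24.89/8.466 = 2.940 ms.
Leg 2: β = 0.976; γ = 1/√(1 − 0.976²) = 1/√0.04742 = 4.592; τ_2 = 27.50/4.592 = 5.989 ms.
Leg 3: speed unknown; τ_3 = 36.65/γ_3.
Total proper time: 2.940 + 5.989 + τ_3 = 16.91, so τ_3 = 16.91 − 8.929 = 7.981 ms.
γ_3 = 36.65/7.981 = 4.592; β = √(1 − 1/γ²) = √0.9526.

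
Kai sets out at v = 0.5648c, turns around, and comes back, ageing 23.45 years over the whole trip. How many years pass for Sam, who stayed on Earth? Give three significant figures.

γ = 1/√(1 − 0.5648²) = 1/√0.6810 = 1.212
Earth-frame duration is the dilated interval: Δt = γτ = 1.212 × 23.45 years.

Δt = 28.4 years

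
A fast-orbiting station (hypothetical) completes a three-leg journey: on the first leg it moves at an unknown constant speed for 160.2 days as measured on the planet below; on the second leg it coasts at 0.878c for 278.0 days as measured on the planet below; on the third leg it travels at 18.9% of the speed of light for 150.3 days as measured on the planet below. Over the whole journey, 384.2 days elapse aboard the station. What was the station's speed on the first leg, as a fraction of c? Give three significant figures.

β = 0.763

Leg 1: speed unknown; τ_1 = 160.2/γ_1.
Leg 2: γ = 1/√(1 − 0.878²) = 1/√0.2291 = 2.089; τ_2 = 278.0/2.089 = 133.1 days.
Leg 3: β = 0.189; γ = 1/√(1 − 0.189²) = 1/√0.9643 = 1.018; τ_3 = 150.3/1.018 = 147.6 days.
Total proper time: τ_1 + 133.1 + 147.6 = 384.2, so τ_1 = 384.2 − 280.7 = 103.5 days.
γ_1 = 160.2/103.5 = 1.547; β = √(1 − 1/γ²) = √0.5823.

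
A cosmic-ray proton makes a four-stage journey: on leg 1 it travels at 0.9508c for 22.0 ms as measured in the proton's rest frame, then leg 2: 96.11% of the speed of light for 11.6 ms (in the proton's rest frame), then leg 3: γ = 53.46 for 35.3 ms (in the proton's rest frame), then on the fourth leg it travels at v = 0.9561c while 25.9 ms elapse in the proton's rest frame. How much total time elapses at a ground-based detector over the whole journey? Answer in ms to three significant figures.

Leg 1: γ = 1/√(1 − 0.9508²) = 1/√0.09598 = 3.228; Δt_1 = 3.228 × 22.0 = 71.01 ms.
Leg 2: β = 0.9611; γ = 1/√(1 − 0.9611²) = 1/√0.07629 = 3.621; Δt_2 = 3.621 × 11.6 = 42.00 ms.
Leg 3: γ = 53.46; Δt_3 = 53.46 × 35.3 = 1887 ms.
Leg 4: γ = 1/√(1 − 0.9561²) = 1/√0.08587 = 3.412; Δt_4 = 3.412 × 25.9 = 88.38 ms.
Total: 71.01 + 42.00 + 1887 + 88.38 ms.

Δt = 2090 ms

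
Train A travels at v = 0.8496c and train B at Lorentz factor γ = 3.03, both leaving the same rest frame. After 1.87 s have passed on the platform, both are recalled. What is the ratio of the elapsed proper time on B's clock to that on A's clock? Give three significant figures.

τ_B/τ_A = 0.626

A: γ = 1/√(1 − 0.8496²) = 1/√0.2782 = 1.896. B: γ = 3.03.
τ_A/τ_B = γ_B/γ_A = 3.030/1.896 = 1.598, so τ_B/τ_A = 0.6257.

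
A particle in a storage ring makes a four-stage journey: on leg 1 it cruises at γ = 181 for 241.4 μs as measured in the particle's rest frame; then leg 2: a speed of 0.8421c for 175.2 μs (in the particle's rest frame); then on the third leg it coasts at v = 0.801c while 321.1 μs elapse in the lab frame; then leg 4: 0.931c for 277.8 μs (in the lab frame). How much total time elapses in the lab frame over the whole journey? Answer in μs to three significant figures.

Δt = 4.46×10⁴ μs

Leg 1: γ = 181; Δt_1 = 181.0 × 241.4 = 4.369×10⁴ μs.
Leg 2: γ = 1/√(1 − 0.8421²) = 1/√0.2909 = 1.854; Δt_2 = 1.854 × 175.2 = 324.9 μs.
Leg 3: 321.1 μs is already measured in the lab frame.
Leg 4: 277.8 μs is already measured in the lab frame.
Total: 4.369×10⁴ + 324.9 + 321.1 + 277.8 μs.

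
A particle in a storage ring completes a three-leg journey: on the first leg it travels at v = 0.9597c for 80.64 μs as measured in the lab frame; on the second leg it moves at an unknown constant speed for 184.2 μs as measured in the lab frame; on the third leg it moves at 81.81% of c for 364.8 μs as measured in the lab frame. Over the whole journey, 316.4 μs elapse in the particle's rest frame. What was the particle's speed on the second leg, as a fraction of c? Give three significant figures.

Leg 1: γ = 1/√(1 − 0.9597²) = 1/√0.07898 = 3.558; τ_1 = 80.64/3.558 = 22.66 μs.
Leg 2: speed unknown; τ_2 = 184.2/γ_2.
Leg 3: β = 0.8181; γ = 1/√(1 − 0.8181²) = 1/√0.3307 = 1.739; τ_3 = 364.8/1.739 = 209.8 μs.
Total proper time: 22.66 + τ_2 + 209.8 = 316.4, so τ_2 = 316.4 − 232.4 = 83.95 μs.
γ_2 = 184.2/83.95 = 2.194; β = √(1 − 1/γ²) = √0.7923.

β = 0.890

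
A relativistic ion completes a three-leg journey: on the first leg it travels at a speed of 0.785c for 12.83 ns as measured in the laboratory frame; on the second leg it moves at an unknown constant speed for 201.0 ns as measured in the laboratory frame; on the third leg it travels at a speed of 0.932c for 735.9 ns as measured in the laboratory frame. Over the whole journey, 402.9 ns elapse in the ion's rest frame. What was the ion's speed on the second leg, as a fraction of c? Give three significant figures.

β = 0.770

Leg 1: γ = 1/√(1 − 0.785²) = 1/√0.3838 = 1.614; τ_1 = 12.83/1.614 = 7.948 ns.
Leg 2: speed unknown; τ_2 = 201.0/γ_2.
Leg 3: γ = 1/√(1 − 0.932²) = 1/√0.1314 = 2.759; τ_3 = 735.9/2.759 = 266.7 ns.
Total proper time: 7.948 + τ_2 + 266.7 = 402.9, so τ_2 = 402.9 − 274.7 = 128.2 ns.
γ_2 = 201.0/128.2 = 1.568; β = √(1 − 1/γ²) = √0.5931.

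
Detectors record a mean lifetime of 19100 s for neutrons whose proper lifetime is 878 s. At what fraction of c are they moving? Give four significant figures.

γ = Δt/τ₀ = 19100/878 = 21.75
β = √(1 − 1/γ²) = √(1 − 0.002113) = √0.9979

β = 0.9989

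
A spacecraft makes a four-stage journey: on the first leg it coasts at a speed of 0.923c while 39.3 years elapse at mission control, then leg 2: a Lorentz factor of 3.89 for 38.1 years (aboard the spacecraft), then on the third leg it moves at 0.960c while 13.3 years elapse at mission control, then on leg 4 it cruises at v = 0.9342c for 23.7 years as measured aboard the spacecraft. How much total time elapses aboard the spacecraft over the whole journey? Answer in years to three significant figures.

τ = 80.6 years

Leg 1: γ = 1/√(1 − 0.923²) = 1/√0.1481 = 2.599; τ_1 = 39.3/2.599 = 15.12 years.
Leg 2: 38.1 years is already measured aboard the spacecraft.
Leg 3: γ = 1/√(1 − 0.960²) = 1/√0.07840 = 3.571; τ_3 = 13.3/3.571 = 3.724 years.
Leg 4: 23.7 years is already measured aboard the spacecraft.
Total: 15.12 + 38.10 + 3.724 + 23.70 years.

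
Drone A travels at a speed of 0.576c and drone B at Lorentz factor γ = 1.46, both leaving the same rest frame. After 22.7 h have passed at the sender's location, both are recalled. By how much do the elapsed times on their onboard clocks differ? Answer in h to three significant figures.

|τ_A − τ_B| = 3.01 h

A: γ = 1/√(1 − 0.576²) = 1/√0.6682 = 1.223; τ_A = 22.7/1.223 = 18.56 h.
B: γ = 1.46; τ_B = 22.7/1.460 = 15.55 h.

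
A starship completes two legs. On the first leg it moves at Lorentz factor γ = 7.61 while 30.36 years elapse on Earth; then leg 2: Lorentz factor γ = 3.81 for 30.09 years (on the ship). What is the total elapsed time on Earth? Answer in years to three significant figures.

Δt = 145 years

Leg 1: 30.36 years is already measured on Earth.
Leg 2: γ = 3.81; Δt_2 = 3.810 × 30.09 = 114.6 years.
Total: 30.36 + 114.6 years.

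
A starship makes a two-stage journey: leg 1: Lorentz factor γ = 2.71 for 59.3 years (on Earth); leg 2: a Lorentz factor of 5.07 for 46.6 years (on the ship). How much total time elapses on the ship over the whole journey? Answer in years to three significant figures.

τ = 68.5 years

Leg 1: γ = 2.71; τ_1 = 59.3/2.710 = 21.88 years.
Leg 2: 46.6 years is already measured on the ship.
Total: 21.88 + 46.60 years.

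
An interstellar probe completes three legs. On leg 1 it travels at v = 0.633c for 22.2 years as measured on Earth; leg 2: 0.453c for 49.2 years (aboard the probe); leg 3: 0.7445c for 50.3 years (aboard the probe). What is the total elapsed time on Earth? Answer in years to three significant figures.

Leg 1: 22.2 years is already measured on Earth.
Leg 2: γ = 1/√(1 − 0.453²) = 1/√0.7948 = 1.122; Δt_2 = 1.122 × 49.2 = 55.19 years.
Leg 3: γ = 1/√(1 − 0.7445²) = 1/√0.4457 = 1.498; Δt_3 = 1.498 × 50.3 = 75.34 years.
Total: 22.20 + 55.19 + 75.34 years.

Δt = 153 years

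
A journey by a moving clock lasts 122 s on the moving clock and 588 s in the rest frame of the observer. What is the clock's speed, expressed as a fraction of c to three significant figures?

The proper time is measured on the moving clock (both events occur at the clock's location); Δt is measured in the rest frame of the observer. γ = Δt/τ = 588/122 = 4.820.
β = √(1 − 1/γ²) = √(1 − 0.04305) = √0.9570

v = 0.978c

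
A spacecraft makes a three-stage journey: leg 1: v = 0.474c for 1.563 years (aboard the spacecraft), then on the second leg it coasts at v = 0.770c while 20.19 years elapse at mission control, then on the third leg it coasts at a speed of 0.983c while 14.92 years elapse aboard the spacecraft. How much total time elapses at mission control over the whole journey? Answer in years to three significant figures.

Δt = 103 years

Leg 1: γ = 1/√(1 − 0.474²) = 1/√0.7753 = 1.136; Δt_1 = 1.136 × 1.563 = 1.775 years.
Leg 2: 20.19 years is already measured at mission control.
Leg 3: γ = 1/√(1 − 0.983²) = 1/√0.03371 = 5.446; Δt_3 = 5.446 × 14.92 = 81.26 years.
Total: 1.775 + 20.19 + 81.26 years.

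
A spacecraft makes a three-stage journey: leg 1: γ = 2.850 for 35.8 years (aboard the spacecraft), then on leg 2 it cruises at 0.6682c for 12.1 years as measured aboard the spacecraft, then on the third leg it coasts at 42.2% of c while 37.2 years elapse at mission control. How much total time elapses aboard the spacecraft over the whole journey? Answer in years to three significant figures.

Leg 1: 35.8 years is already measured aboard the spacecraft.
Leg 2: 12.1 years is already measured aboard the spacecraft.
Leg 3: β = 0.422; γ = 1/√(1 − 0.422²) = 1/√0.8219 = 1.103; τ_3 = 37.2/1.103 = 33.73 years.
Total: 35.80 + 12.10 + 33.73 years.

τ = 81.6 years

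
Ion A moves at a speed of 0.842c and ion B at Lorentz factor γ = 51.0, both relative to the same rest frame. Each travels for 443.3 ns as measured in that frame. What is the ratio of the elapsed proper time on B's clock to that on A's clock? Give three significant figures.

τ_B/τ_A = 0.0363

A: γ = 1/√(1 − 0.842²) = 1/√0.2910 = 1.854. B: γ = 51.0.
τ_A/τ_B = γ_B/γ_A = 51.00/1.854 = 27.51, so τ_B/τ_A = 0.03635.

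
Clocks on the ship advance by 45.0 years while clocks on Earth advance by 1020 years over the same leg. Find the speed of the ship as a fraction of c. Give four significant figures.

v = 0.9990c

The proper time is measured on the ship (both events occur at the ship's location); Δt is measured on Earth. γ = Δt/τ = 1020/45.0 = 22.67.
β = √(1 − 1/γ²) = √(1 − 0.001946) = √0.9981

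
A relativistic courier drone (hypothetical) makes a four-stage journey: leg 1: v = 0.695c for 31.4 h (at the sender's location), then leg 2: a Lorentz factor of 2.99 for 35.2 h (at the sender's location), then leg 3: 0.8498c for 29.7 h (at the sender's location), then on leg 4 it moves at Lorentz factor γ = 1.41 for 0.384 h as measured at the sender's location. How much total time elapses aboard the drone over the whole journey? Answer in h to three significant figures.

Leg 1: γ = 1/√(1 − 0.695²) = 1/√0.5170 = 1.391; τ_1 = 31.4/1.391 = 22.58 h.
Leg 2: γ = 2.99; τ_2 = 35.2/2.990 = 11.77 h.
Leg 3: γ = 1/√(1 − 0.8498²) = 1/√0.2778 = 1.897; τ_3 = 29.7/1.897 = 15.66 h.
Leg 4: γ = 1.41; τ_4 = 0.384/1.410 = 0.2723 h.
Total: 22.58 + 11.77 + 15.66 + 0.2723 h.

τ = 50.3 h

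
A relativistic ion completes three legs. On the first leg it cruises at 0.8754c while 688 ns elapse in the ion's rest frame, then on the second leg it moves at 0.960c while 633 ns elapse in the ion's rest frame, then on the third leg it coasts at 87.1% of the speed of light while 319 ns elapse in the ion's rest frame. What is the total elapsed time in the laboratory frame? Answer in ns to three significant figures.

Leg 1: γ = 1/√(1 − 0.8754²) = 1/√0.2337 = 2.069; Δt_1 = 2.069 × 688 = 1423 ns.
Leg 2: γ = 1/√(1 − 0.960²) = 1/√0.07840 = 3.571; Δt_2 = 3.571 × 633 = 2261 ns.
Leg 3: β = 0.871; γ = 1/√(1 − 0.871²) = 1/√0.2414 = 2.035; Δt_3 = 2.035 × 319 = 649.3 ns.
Total: 1423 + 2261 + 649.3 ns.

Δt = 4330 ns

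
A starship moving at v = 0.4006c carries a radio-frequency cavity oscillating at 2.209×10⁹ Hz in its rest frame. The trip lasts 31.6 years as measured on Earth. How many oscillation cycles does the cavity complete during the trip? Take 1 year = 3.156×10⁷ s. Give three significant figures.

N = 2.02×10¹⁸

γ = 1/√(1 − 0.4006²) = 1/√0.8395 = 1.091
The oscillator's own cycle count is N = f × τ where τ is the proper time on the ship. τ = Δt/γ = 31.6/1.091 = 28.95 years = 9.138×10⁸ s.
N = 2.209×10⁹ × 9.138×10⁸ = 2.019×10¹⁸.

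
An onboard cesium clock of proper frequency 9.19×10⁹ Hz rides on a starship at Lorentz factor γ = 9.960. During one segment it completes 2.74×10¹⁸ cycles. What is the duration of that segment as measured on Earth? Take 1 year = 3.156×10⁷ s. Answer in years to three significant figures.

Δt = 94.1 years

γ = 9.960
Proper time for N cycles: τ = N/f = 2.74×10¹⁸/(9.19×10⁹) = 2.982×10⁸ s = 9.447 years.
Lab-frame duration Δt = γτ = 9.960 × 9.447 = 94.09 years.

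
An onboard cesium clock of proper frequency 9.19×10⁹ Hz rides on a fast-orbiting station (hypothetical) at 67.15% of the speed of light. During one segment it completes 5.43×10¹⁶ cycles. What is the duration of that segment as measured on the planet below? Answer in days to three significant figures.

Δt = 92.3 days

β = 0.6715; γ = 1/√(1 − 0.6715²) = 1/√0.5491 = 1.350
Proper time for N cycles: τ = N/f = 5.43×10¹⁶/(9.19×10⁹) = 5.909×10⁶ s = 68.39 days.
Lab-frame duration Δt = γτ = 1.350 × 68.39 = 92.29 days.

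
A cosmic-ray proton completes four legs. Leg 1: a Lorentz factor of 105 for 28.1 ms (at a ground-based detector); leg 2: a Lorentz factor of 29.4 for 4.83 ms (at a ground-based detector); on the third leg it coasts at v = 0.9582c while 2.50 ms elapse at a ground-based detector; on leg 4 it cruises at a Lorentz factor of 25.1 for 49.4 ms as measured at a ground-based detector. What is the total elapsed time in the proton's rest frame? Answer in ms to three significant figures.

Leg 1: γ = 105; τ_1 = 28.1/105.0 = 0.2676 ms.
Leg 2: γ = 29.4; τ_2 = 4.83/29.40 = 0.1643 ms.
Leg 3: γ = 1/√(1 − 0.9582²) = 1/√0.08185 = 3.495; τ_3 = 2.50/3.495 = 0.7152 ms.
Leg 4: γ = 25.1; τ_4 = 49.4/25.10 = 1.968 ms.
Total: 0.2676 + 0.1643 + 0.7152 + 1.968 ms.

τ = 3.12 ms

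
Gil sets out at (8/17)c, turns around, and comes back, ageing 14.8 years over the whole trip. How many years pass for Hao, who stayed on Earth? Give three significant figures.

Δt = 16.8 years

γ = 1/√(1 − (8/17)²) = 17/15 ≈ 1.133
Earth-frame duration is the dilated interval: Δt = γτ = 1.133 × 14.8 years.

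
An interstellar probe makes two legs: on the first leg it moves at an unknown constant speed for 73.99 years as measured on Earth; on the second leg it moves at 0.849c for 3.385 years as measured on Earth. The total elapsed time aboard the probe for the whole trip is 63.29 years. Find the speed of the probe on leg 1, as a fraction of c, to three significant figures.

Leg 1: speed unknown; τ_1 = 73.99/γ_1.
Leg 2: γ = 1/√(1 − 0.849²) = 1/√0.2792 = 1.893; τ_2 = 3.385/1.893 = 1.789 years.
Total proper time: τ_1 + 1.789 = 63.29, so τ_1 = 63.29 − 1.789 = 61.50 years.
γ_1 = 73.99/61.50 = 1.203; β = √(1 − 1/γ²) = √0.3091.

β = 0.556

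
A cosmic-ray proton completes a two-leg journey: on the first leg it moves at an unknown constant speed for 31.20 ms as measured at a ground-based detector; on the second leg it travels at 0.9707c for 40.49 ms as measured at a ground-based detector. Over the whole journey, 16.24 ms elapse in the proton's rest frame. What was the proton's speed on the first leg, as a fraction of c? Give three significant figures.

Leg 1: speed unknown; τ_1 = 31.20/γ_1.
Leg 2: γ = 1/√(1 − 0.9707²) = 1/√0.05774 = 4.162; τ_2 = 40.49/4.162 = 9.730 ms.
Total proper time: τ_1 + 9.730 = 16.24, so τ_1 = 16.24 − 9.730 = 6.510 ms.
γ_1 = 31.20/6.510 = 4.792; β = √(1 − 1/γ²) = √0.9565.

β = 0.978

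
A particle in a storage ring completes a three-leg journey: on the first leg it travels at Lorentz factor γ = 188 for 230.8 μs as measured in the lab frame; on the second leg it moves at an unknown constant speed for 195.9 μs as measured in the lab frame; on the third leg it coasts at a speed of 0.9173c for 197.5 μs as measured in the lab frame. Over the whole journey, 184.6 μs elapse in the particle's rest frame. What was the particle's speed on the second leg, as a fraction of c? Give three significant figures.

β = 0.845

Leg 1: γ = 188; τ_1 = 230.8/188.0 = 1.228 μs.
Leg 2: speed unknown; τ_2 = 195.9/γ_2.
Leg 3: γ = 1/√(1 − 0.9173²) = 1/√0.1586 = 2.511; τ_3 = 197.5/2.511 = 78.64 μs.
Total proper time: 1.228 + τ_2 + 78.64 = 184.6, so τ_2 = 184.6 − 79.87 = 104.7 μs.
γ_2 = 195.9/104.7 = 1.871; β = √(1 − 1/γ²) = √0.7142.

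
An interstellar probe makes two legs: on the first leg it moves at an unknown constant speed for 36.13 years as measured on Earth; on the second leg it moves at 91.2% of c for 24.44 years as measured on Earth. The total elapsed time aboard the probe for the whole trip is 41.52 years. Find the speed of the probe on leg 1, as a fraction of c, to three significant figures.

β = 0.490

Leg 1: speed unknown; τ_1 = 36.13/γ_1.
Leg 2: β = 0.912; γ = 1/√(1 − 0.912²) = 1/√0.1683 = 2.438; τ_2 = 24.44/2.438 = 10.03 years.
Total proper time: τ_1 + 10.03 = 41.52, so τ_1 = 41.52 − 10.03 = 31.49 years.
γ_1 = 36.13/31.49 = 1.147; β = √(1 − 1/γ²) = √0.2401.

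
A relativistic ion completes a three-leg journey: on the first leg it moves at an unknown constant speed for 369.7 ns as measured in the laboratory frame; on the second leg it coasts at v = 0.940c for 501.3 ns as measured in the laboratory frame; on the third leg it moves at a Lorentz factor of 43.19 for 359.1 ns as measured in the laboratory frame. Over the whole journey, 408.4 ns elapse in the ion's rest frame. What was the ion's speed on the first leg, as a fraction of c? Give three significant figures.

Leg 1: speed unknown; τ_1 = 369.7/γ_1.
Leg 2: γ = 1/√(1 − 0.940²) = 1/√0.1164 = 2.931; τ_2 = 501.3/2.931 = 171.0 ns.
Leg 3: γ = 43.19; τ_3 = 359.1/43.19 = 8.314 ns.
Total proper time: τ_1 + 171.0 + 8.314 = 408.4, so τ_1 = 408.4 − 179.3 = 229.1 ns.
γ_1 = 369.7/229.1 = 1.614; β = √(1 − 1/γ²) = √0.6161.

β = 0.785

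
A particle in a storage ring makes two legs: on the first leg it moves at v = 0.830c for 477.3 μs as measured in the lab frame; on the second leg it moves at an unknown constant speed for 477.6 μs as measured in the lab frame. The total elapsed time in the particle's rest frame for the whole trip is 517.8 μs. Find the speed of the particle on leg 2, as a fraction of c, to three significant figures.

β = 0.850

Leg 1: γ = 1/√(1 − 0.830²) = 1/√0.3111 = 1.793; τ_1 = 477.3/1.793 = 266.2 μs.
Leg 2: speed unknown; τ_2 = 477.6/γ_2.
Total proper time: 266.2 + τ_2 = 517.8, so τ_2 = 517.8 − 266.2 = 251.6 μs.
γ_2 = 477.6/251.6 = 1.898; β = √(1 − 1/γ²) = √0.7225.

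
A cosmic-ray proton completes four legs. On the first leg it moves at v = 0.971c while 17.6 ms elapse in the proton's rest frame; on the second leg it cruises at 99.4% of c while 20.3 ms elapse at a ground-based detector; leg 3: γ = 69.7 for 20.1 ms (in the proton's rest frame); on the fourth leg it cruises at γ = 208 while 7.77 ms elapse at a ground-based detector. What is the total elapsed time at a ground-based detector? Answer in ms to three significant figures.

Δt = 1500 ms

Leg 1: γ = 1/√(1 − 0.971²) = 1/√0.05716 = 4.183; Δt_1 = 4.183 × 17.6 = 73.62 ms.
Leg 2: 20.3 ms is already measured at a ground-based detector.
Leg 3: γ = 69.7; Δt_3 = 69.70 × 20.1 = 1401 ms.
Leg 4: 7.77 ms is already measured at a ground-based detector.
Total: 73.62 + 20.30 + 1401 + 7.770 ms.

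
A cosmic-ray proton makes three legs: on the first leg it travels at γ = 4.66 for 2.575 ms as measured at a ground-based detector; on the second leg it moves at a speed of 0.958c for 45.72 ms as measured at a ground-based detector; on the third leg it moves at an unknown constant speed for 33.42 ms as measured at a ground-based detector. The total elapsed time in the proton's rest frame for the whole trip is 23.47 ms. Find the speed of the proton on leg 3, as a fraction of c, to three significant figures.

β = 0.956

Leg 1: γ = 4.66; τ_1 = 2.575/4.660 = 0.5526 ms.
Leg 2: γ = 1/√(1 − 0.958²) = 1/√0.08224 = 3.487; τ_2 = 45.72/3.487 = 13.11 ms.
Leg 3: speed unknown; τ_3 = 33.42/γ_3.
Total proper time: 0.5526 + 13.11 + τ_3 = 23.47, so τ_3 = 23.47 − 13.66 = 9.806 ms.
γ_3 = 33.42/9.806 = 3.408; β = √(1 − 1/γ²) = √0.9139.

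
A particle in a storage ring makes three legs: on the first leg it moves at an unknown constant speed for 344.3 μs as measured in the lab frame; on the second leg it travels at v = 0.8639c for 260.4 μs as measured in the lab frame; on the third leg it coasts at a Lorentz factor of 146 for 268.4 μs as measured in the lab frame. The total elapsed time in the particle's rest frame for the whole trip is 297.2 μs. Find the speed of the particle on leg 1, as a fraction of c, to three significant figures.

Leg 1: speed unknown; τ_1 = 344.3/γ_1.
Leg 2: γ = 1/√(1 − 0.8639²) = 1/√0.2537 = 1.985; τ_2 = 260.4/1.985 = 131.2 μs.
Leg 3: γ = 146; τ_3 = 268.4/146.0 = 1.838 μs.
Total proper time: τ_1 + 131.2 + 1.838 = 297.2, so τ_1 = 297.2 − 133.0 = 164.2 μs.
γ_1 = 344.3/164.2 = 2.097; β = √(1 − 1/γ²) = √0.7725.

β = 0.879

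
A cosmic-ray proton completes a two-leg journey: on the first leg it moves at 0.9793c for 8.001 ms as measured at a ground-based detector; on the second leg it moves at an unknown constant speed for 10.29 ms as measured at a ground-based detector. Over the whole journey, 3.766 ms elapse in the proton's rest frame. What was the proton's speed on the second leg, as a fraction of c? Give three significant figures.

Leg 1: γ = 1/√(1 − 0.9793²) = 1/√0.04097 = 4.940; τ_1 = 8.001/4.940 = 1.620 ms.
Leg 2: speed unknown; τ_2 = 10.29/γ_2.
Total proper time: 1.620 + τ_2 = 3.766, so τ_2 = 3.766 − 1.620 = 2.146 ms.
γ_2 = 10.29/2.146 = 4.794; β = √(1 − 1/γ²) = √0.9565.

β = 0.978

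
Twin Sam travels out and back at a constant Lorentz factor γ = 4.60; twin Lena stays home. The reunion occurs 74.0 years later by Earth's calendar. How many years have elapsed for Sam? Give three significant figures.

γ = 4.60
Sam's clock measures proper time along the trip: τ = Δt/γ = 74.0/4.600 years.

τ = 16.1 years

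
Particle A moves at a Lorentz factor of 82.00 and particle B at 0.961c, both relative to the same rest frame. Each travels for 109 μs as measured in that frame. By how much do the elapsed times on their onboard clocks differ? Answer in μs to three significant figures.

A: γ = 82.00; τ_A = 109/82.00 = 1.329 μs.
B: γ = 1/√(1 − 0.961²) = 1/√0.07648 = 3.616; τ_B = 109/3.616 = 30.14 μs.

|τ_A − τ_B| = 28.8 μs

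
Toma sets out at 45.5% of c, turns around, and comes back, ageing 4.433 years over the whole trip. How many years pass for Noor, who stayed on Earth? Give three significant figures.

Δt = 4.98 years

β = 0.455; γ = 1/√(1 − 0.455²) = 1/√0.7930 = 1.123
Earth-frame duration is the dilated interval: Δt = γτ = 1.123 × 4.433 years.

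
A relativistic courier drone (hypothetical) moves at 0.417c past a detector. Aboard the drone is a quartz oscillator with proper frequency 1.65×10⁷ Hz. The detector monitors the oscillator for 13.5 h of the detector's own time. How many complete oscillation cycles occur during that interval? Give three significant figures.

γ = 1/√(1 − 0.417²) = 1/√0.8261 = 1.100
During 13.5 h of lab time, the oscillator's proper time advances by τ = Δt/γ = 13.5/1.100 = 12.27 h = 4.417×10⁴ s.
N = f × τ = 1.65×10⁷ × 4.417×10⁴ = 7.289×10¹¹.

N = 7.29×10¹¹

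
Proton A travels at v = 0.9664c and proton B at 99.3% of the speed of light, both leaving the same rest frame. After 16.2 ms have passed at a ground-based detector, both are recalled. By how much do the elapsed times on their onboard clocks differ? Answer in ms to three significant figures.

A: γ = 1/√(1 − 0.9664²) = 1/√0.06607 = 3.890; τ_A = 16.2/3.890 = 4.164 ms.
B: β = 0.993; γ = 1/√(1 − 0.993²) = 1/√0.01395 = 8.466; τ_B = 16.2/8.466 = 1.913 ms.

|τ_A − τ_B| = 2.25 ms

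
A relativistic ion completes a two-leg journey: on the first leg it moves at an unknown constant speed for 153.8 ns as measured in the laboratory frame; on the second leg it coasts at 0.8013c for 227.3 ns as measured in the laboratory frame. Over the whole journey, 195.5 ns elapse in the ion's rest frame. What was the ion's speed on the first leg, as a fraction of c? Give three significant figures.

β = 0.922

Leg 1: speed unknown; τ_1 = 153.8/γ_1.
Leg 2: γ = 1/√(1 − 0.8013²) = 1/√0.3579 = 1.672; τ_2 = 227.3/1.672 = 136.0 ns.
Total proper time: τ_1 + 136.0 = 195.5, so τ_1 = 195.5 − 136.0 = 59.51 ns.
γ_1 = 153.8/59.51 = 2.584; β = √(1 − 1/γ²) = √0.8503.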